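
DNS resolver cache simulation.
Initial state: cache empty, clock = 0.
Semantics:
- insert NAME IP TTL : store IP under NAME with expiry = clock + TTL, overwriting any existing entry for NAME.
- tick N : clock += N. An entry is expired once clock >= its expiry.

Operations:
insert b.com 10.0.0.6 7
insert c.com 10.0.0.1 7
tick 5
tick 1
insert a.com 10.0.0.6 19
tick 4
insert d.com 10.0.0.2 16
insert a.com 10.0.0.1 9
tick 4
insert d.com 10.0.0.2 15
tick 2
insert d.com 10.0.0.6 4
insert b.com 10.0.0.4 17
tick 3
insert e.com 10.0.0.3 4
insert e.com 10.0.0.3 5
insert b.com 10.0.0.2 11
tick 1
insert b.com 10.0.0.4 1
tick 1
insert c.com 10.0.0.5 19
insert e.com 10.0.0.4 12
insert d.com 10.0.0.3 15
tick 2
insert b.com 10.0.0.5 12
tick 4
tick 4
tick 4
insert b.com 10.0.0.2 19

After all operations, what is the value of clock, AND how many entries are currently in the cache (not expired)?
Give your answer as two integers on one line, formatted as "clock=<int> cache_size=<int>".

Answer: clock=35 cache_size=3

Derivation:
Op 1: insert b.com -> 10.0.0.6 (expiry=0+7=7). clock=0
Op 2: insert c.com -> 10.0.0.1 (expiry=0+7=7). clock=0
Op 3: tick 5 -> clock=5.
Op 4: tick 1 -> clock=6.
Op 5: insert a.com -> 10.0.0.6 (expiry=6+19=25). clock=6
Op 6: tick 4 -> clock=10. purged={b.com,c.com}
Op 7: insert d.com -> 10.0.0.2 (expiry=10+16=26). clock=10
Op 8: insert a.com -> 10.0.0.1 (expiry=10+9=19). clock=10
Op 9: tick 4 -> clock=14.
Op 10: insert d.com -> 10.0.0.2 (expiry=14+15=29). clock=14
Op 11: tick 2 -> clock=16.
Op 12: insert d.com -> 10.0.0.6 (expiry=16+4=20). clock=16
Op 13: insert b.com -> 10.0.0.4 (expiry=16+17=33). clock=16
Op 14: tick 3 -> clock=19. purged={a.com}
Op 15: insert e.com -> 10.0.0.3 (expiry=19+4=23). clock=19
Op 16: insert e.com -> 10.0.0.3 (expiry=19+5=24). clock=19
Op 17: insert b.com -> 10.0.0.2 (expiry=19+11=30). clock=19
Op 18: tick 1 -> clock=20. purged={d.com}
Op 19: insert b.com -> 10.0.0.4 (expiry=20+1=21). clock=20
Op 20: tick 1 -> clock=21. purged={b.com}
Op 21: insert c.com -> 10.0.0.5 (expiry=21+19=40). clock=21
Op 22: insert e.com -> 10.0.0.4 (expiry=21+12=33). clock=21
Op 23: insert d.com -> 10.0.0.3 (expiry=21+15=36). clock=21
Op 24: tick 2 -> clock=23.
Op 25: insert b.com -> 10.0.0.5 (expiry=23+12=35). clock=23
Op 26: tick 4 -> clock=27.
Op 27: tick 4 -> clock=31.
Op 28: tick 4 -> clock=35. purged={b.com,e.com}
Op 29: insert b.com -> 10.0.0.2 (expiry=35+19=54). clock=35
Final clock = 35
Final cache (unexpired): {b.com,c.com,d.com} -> size=3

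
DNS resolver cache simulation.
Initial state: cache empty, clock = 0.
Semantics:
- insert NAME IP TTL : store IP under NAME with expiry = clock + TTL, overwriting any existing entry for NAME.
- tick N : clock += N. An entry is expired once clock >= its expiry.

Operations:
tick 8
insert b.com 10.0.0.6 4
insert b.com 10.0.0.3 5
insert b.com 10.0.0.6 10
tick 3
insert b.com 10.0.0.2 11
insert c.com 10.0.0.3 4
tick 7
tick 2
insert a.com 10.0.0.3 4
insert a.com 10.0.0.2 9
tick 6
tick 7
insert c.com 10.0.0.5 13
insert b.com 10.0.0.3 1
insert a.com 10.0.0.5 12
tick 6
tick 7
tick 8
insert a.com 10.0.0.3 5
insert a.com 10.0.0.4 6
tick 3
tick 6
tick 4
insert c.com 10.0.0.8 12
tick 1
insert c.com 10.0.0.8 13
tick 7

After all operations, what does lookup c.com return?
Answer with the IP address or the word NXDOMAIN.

Op 1: tick 8 -> clock=8.
Op 2: insert b.com -> 10.0.0.6 (expiry=8+4=12). clock=8
Op 3: insert b.com -> 10.0.0.3 (expiry=8+5=13). clock=8
Op 4: insert b.com -> 10.0.0.6 (expiry=8+10=18). clock=8
Op 5: tick 3 -> clock=11.
Op 6: insert b.com -> 10.0.0.2 (expiry=11+11=22). clock=11
Op 7: insert c.com -> 10.0.0.3 (expiry=11+4=15). clock=11
Op 8: tick 7 -> clock=18. purged={c.com}
Op 9: tick 2 -> clock=20.
Op 10: insert a.com -> 10.0.0.3 (expiry=20+4=24). clock=20
Op 11: insert a.com -> 10.0.0.2 (expiry=20+9=29). clock=20
Op 12: tick 6 -> clock=26. purged={b.com}
Op 13: tick 7 -> clock=33. purged={a.com}
Op 14: insert c.com -> 10.0.0.5 (expiry=33+13=46). clock=33
Op 15: insert b.com -> 10.0.0.3 (expiry=33+1=34). clock=33
Op 16: insert a.com -> 10.0.0.5 (expiry=33+12=45). clock=33
Op 17: tick 6 -> clock=39. purged={b.com}
Op 18: tick 7 -> clock=46. purged={a.com,c.com}
Op 19: tick 8 -> clock=54.
Op 20: insert a.com -> 10.0.0.3 (expiry=54+5=59). clock=54
Op 21: insert a.com -> 10.0.0.4 (expiry=54+6=60). clock=54
Op 22: tick 3 -> clock=57.
Op 23: tick 6 -> clock=63. purged={a.com}
Op 24: tick 4 -> clock=67.
Op 25: insert c.com -> 10.0.0.8 (expiry=67+12=79). clock=67
Op 26: tick 1 -> clock=68.
Op 27: insert c.com -> 10.0.0.8 (expiry=68+13=81). clock=68
Op 28: tick 7 -> clock=75.
lookup c.com: present, ip=10.0.0.8 expiry=81 > clock=75

Answer: 10.0.0.8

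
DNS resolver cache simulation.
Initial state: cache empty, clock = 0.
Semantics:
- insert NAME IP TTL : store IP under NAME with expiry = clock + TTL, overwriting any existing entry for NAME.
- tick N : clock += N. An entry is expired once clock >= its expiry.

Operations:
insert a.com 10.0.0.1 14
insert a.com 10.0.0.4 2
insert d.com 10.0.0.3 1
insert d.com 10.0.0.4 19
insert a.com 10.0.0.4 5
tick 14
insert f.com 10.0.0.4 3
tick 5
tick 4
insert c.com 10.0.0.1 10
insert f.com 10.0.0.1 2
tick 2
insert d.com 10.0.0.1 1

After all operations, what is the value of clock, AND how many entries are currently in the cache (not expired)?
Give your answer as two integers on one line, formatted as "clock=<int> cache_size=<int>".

Answer: clock=25 cache_size=2

Derivation:
Op 1: insert a.com -> 10.0.0.1 (expiry=0+14=14). clock=0
Op 2: insert a.com -> 10.0.0.4 (expiry=0+2=2). clock=0
Op 3: insert d.com -> 10.0.0.3 (expiry=0+1=1). clock=0
Op 4: insert d.com -> 10.0.0.4 (expiry=0+19=19). clock=0
Op 5: insert a.com -> 10.0.0.4 (expiry=0+5=5). clock=0
Op 6: tick 14 -> clock=14. purged={a.com}
Op 7: insert f.com -> 10.0.0.4 (expiry=14+3=17). clock=14
Op 8: tick 5 -> clock=19. purged={d.com,f.com}
Op 9: tick 4 -> clock=23.
Op 10: insert c.com -> 10.0.0.1 (expiry=23+10=33). clock=23
Op 11: insert f.com -> 10.0.0.1 (expiry=23+2=25). clock=23
Op 12: tick 2 -> clock=25. purged={f.com}
Op 13: insert d.com -> 10.0.0.1 (expiry=25+1=26). clock=25
Final clock = 25
Final cache (unexpired): {c.com,d.com} -> size=2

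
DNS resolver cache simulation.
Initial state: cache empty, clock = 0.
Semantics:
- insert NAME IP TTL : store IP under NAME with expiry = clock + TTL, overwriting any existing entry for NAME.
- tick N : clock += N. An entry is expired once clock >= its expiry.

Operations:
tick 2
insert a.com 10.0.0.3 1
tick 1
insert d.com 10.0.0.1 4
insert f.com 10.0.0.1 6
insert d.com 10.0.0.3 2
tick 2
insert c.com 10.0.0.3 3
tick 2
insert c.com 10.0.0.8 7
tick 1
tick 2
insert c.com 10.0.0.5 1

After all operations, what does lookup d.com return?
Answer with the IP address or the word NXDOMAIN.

Op 1: tick 2 -> clock=2.
Op 2: insert a.com -> 10.0.0.3 (expiry=2+1=3). clock=2
Op 3: tick 1 -> clock=3. purged={a.com}
Op 4: insert d.com -> 10.0.0.1 (expiry=3+4=7). clock=3
Op 5: insert f.com -> 10.0.0.1 (expiry=3+6=9). clock=3
Op 6: insert d.com -> 10.0.0.3 (expiry=3+2=5). clock=3
Op 7: tick 2 -> clock=5. purged={d.com}
Op 8: insert c.com -> 10.0.0.3 (expiry=5+3=8). clock=5
Op 9: tick 2 -> clock=7.
Op 10: insert c.com -> 10.0.0.8 (expiry=7+7=14). clock=7
Op 11: tick 1 -> clock=8.
Op 12: tick 2 -> clock=10. purged={f.com}
Op 13: insert c.com -> 10.0.0.5 (expiry=10+1=11). clock=10
lookup d.com: not in cache (expired or never inserted)

Answer: NXDOMAIN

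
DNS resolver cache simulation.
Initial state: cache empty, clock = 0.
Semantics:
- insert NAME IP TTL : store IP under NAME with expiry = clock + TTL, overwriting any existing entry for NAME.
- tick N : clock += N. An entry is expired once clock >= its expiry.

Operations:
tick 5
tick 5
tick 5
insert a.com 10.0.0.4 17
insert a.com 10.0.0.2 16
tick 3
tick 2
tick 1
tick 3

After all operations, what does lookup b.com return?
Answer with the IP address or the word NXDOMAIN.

Op 1: tick 5 -> clock=5.
Op 2: tick 5 -> clock=10.
Op 3: tick 5 -> clock=15.
Op 4: insert a.com -> 10.0.0.4 (expiry=15+17=32). clock=15
Op 5: insert a.com -> 10.0.0.2 (expiry=15+16=31). clock=15
Op 6: tick 3 -> clock=18.
Op 7: tick 2 -> clock=20.
Op 8: tick 1 -> clock=21.
Op 9: tick 3 -> clock=24.
lookup b.com: not in cache (expired or never inserted)

Answer: NXDOMAIN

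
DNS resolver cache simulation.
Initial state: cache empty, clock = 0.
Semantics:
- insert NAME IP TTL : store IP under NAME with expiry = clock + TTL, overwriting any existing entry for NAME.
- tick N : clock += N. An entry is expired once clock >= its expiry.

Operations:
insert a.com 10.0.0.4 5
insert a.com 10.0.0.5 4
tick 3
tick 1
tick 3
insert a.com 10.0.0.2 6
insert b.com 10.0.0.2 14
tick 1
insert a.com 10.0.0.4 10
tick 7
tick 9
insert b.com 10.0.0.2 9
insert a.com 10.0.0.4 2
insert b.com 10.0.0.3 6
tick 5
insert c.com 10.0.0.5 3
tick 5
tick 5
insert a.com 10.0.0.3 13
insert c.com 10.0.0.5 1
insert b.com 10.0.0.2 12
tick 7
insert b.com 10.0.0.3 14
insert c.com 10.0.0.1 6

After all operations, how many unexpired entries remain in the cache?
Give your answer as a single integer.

Op 1: insert a.com -> 10.0.0.4 (expiry=0+5=5). clock=0
Op 2: insert a.com -> 10.0.0.5 (expiry=0+4=4). clock=0
Op 3: tick 3 -> clock=3.
Op 4: tick 1 -> clock=4. purged={a.com}
Op 5: tick 3 -> clock=7.
Op 6: insert a.com -> 10.0.0.2 (expiry=7+6=13). clock=7
Op 7: insert b.com -> 10.0.0.2 (expiry=7+14=21). clock=7
Op 8: tick 1 -> clock=8.
Op 9: insert a.com -> 10.0.0.4 (expiry=8+10=18). clock=8
Op 10: tick 7 -> clock=15.
Op 11: tick 9 -> clock=24. purged={a.com,b.com}
Op 12: insert b.com -> 10.0.0.2 (expiry=24+9=33). clock=24
Op 13: insert a.com -> 10.0.0.4 (expiry=24+2=26). clock=24
Op 14: insert b.com -> 10.0.0.3 (expiry=24+6=30). clock=24
Op 15: tick 5 -> clock=29. purged={a.com}
Op 16: insert c.com -> 10.0.0.5 (expiry=29+3=32). clock=29
Op 17: tick 5 -> clock=34. purged={b.com,c.com}
Op 18: tick 5 -> clock=39.
Op 19: insert a.com -> 10.0.0.3 (expiry=39+13=52). clock=39
Op 20: insert c.com -> 10.0.0.5 (expiry=39+1=40). clock=39
Op 21: insert b.com -> 10.0.0.2 (expiry=39+12=51). clock=39
Op 22: tick 7 -> clock=46. purged={c.com}
Op 23: insert b.com -> 10.0.0.3 (expiry=46+14=60). clock=46
Op 24: insert c.com -> 10.0.0.1 (expiry=46+6=52). clock=46
Final cache (unexpired): {a.com,b.com,c.com} -> size=3

Answer: 3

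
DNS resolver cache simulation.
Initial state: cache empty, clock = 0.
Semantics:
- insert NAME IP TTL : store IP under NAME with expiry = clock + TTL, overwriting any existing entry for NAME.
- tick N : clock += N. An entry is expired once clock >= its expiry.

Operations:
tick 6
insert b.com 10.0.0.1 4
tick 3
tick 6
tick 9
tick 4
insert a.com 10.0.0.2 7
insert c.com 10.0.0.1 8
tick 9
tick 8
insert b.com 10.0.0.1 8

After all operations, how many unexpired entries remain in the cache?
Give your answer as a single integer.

Answer: 1

Derivation:
Op 1: tick 6 -> clock=6.
Op 2: insert b.com -> 10.0.0.1 (expiry=6+4=10). clock=6
Op 3: tick 3 -> clock=9.
Op 4: tick 6 -> clock=15. purged={b.com}
Op 5: tick 9 -> clock=24.
Op 6: tick 4 -> clock=28.
Op 7: insert a.com -> 10.0.0.2 (expiry=28+7=35). clock=28
Op 8: insert c.com -> 10.0.0.1 (expiry=28+8=36). clock=28
Op 9: tick 9 -> clock=37. purged={a.com,c.com}
Op 10: tick 8 -> clock=45.
Op 11: insert b.com -> 10.0.0.1 (expiry=45+8=53). clock=45
Final cache (unexpired): {b.com} -> size=1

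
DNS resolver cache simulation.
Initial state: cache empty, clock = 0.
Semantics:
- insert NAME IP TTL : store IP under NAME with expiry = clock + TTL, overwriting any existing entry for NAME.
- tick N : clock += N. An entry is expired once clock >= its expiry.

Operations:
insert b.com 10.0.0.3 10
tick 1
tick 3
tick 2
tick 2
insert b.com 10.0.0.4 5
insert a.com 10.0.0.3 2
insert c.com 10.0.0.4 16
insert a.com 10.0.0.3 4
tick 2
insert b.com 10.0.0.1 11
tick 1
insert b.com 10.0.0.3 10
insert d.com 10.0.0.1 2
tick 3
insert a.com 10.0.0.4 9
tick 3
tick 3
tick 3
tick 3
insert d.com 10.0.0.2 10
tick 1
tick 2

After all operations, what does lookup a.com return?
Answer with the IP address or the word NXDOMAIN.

Answer: NXDOMAIN

Derivation:
Op 1: insert b.com -> 10.0.0.3 (expiry=0+10=10). clock=0
Op 2: tick 1 -> clock=1.
Op 3: tick 3 -> clock=4.
Op 4: tick 2 -> clock=6.
Op 5: tick 2 -> clock=8.
Op 6: insert b.com -> 10.0.0.4 (expiry=8+5=13). clock=8
Op 7: insert a.com -> 10.0.0.3 (expiry=8+2=10). clock=8
Op 8: insert c.com -> 10.0.0.4 (expiry=8+16=24). clock=8
Op 9: insert a.com -> 10.0.0.3 (expiry=8+4=12). clock=8
Op 10: tick 2 -> clock=10.
Op 11: insert b.com -> 10.0.0.1 (expiry=10+11=21). clock=10
Op 12: tick 1 -> clock=11.
Op 13: insert b.com -> 10.0.0.3 (expiry=11+10=21). clock=11
Op 14: insert d.com -> 10.0.0.1 (expiry=11+2=13). clock=11
Op 15: tick 3 -> clock=14. purged={a.com,d.com}
Op 16: insert a.com -> 10.0.0.4 (expiry=14+9=23). clock=14
Op 17: tick 3 -> clock=17.
Op 18: tick 3 -> clock=20.
Op 19: tick 3 -> clock=23. purged={a.com,b.com}
Op 20: tick 3 -> clock=26. purged={c.com}
Op 21: insert d.com -> 10.0.0.2 (expiry=26+10=36). clock=26
Op 22: tick 1 -> clock=27.
Op 23: tick 2 -> clock=29.
lookup a.com: not in cache (expired or never inserted)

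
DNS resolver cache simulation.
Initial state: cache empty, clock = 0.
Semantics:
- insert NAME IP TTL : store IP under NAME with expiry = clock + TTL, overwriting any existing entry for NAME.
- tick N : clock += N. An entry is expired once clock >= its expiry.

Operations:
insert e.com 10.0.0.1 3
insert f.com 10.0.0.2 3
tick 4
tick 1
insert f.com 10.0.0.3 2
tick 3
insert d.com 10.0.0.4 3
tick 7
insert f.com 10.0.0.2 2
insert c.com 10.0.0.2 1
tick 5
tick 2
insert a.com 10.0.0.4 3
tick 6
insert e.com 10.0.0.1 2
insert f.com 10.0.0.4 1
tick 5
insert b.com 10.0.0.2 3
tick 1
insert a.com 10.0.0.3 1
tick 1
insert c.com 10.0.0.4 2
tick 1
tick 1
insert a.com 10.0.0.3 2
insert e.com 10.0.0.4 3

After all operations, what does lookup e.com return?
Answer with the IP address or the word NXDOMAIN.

Answer: 10.0.0.4

Derivation:
Op 1: insert e.com -> 10.0.0.1 (expiry=0+3=3). clock=0
Op 2: insert f.com -> 10.0.0.2 (expiry=0+3=3). clock=0
Op 3: tick 4 -> clock=4. purged={e.com,f.com}
Op 4: tick 1 -> clock=5.
Op 5: insert f.com -> 10.0.0.3 (expiry=5+2=7). clock=5
Op 6: tick 3 -> clock=8. purged={f.com}
Op 7: insert d.com -> 10.0.0.4 (expiry=8+3=11). clock=8
Op 8: tick 7 -> clock=15. purged={d.com}
Op 9: insert f.com -> 10.0.0.2 (expiry=15+2=17). clock=15
Op 10: insert c.com -> 10.0.0.2 (expiry=15+1=16). clock=15
Op 11: tick 5 -> clock=20. purged={c.com,f.com}
Op 12: tick 2 -> clock=22.
Op 13: insert a.com -> 10.0.0.4 (expiry=22+3=25). clock=22
Op 14: tick 6 -> clock=28. purged={a.com}
Op 15: insert e.com -> 10.0.0.1 (expiry=28+2=30). clock=28
Op 16: insert f.com -> 10.0.0.4 (expiry=28+1=29). clock=28
Op 17: tick 5 -> clock=33. purged={e.com,f.com}
Op 18: insert b.com -> 10.0.0.2 (expiry=33+3=36). clock=33
Op 19: tick 1 -> clock=34.
Op 20: insert a.com -> 10.0.0.3 (expiry=34+1=35). clock=34
Op 21: tick 1 -> clock=35. purged={a.com}
Op 22: insert c.com -> 10.0.0.4 (expiry=35+2=37). clock=35
Op 23: tick 1 -> clock=36. purged={b.com}
Op 24: tick 1 -> clock=37. purged={c.com}
Op 25: insert a.com -> 10.0.0.3 (expiry=37+2=39). clock=37
Op 26: insert e.com -> 10.0.0.4 (expiry=37+3=40). clock=37
lookup e.com: present, ip=10.0.0.4 expiry=40 > clock=37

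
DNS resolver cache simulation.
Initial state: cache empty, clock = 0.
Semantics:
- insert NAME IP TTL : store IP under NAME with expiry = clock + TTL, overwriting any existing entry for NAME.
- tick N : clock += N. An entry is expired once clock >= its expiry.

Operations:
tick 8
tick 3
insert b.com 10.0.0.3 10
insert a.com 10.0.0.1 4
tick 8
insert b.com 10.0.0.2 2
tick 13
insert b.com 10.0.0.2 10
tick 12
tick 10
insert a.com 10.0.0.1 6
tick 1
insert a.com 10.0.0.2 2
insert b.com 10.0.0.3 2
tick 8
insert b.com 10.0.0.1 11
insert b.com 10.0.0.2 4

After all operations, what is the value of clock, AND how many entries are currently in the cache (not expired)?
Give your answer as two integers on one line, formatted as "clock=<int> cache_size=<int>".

Op 1: tick 8 -> clock=8.
Op 2: tick 3 -> clock=11.
Op 3: insert b.com -> 10.0.0.3 (expiry=11+10=21). clock=11
Op 4: insert a.com -> 10.0.0.1 (expiry=11+4=15). clock=11
Op 5: tick 8 -> clock=19. purged={a.com}
Op 6: insert b.com -> 10.0.0.2 (expiry=19+2=21). clock=19
Op 7: tick 13 -> clock=32. purged={b.com}
Op 8: insert b.com -> 10.0.0.2 (expiry=32+10=42). clock=32
Op 9: tick 12 -> clock=44. purged={b.com}
Op 10: tick 10 -> clock=54.
Op 11: insert a.com -> 10.0.0.1 (expiry=54+6=60). clock=54
Op 12: tick 1 -> clock=55.
Op 13: insert a.com -> 10.0.0.2 (expiry=55+2=57). clock=55
Op 14: insert b.com -> 10.0.0.3 (expiry=55+2=57). clock=55
Op 15: tick 8 -> clock=63. purged={a.com,b.com}
Op 16: insert b.com -> 10.0.0.1 (expiry=63+11=74). clock=63
Op 17: insert b.com -> 10.0.0.2 (expiry=63+4=67). clock=63
Final clock = 63
Final cache (unexpired): {b.com} -> size=1

Answer: clock=63 cache_size=1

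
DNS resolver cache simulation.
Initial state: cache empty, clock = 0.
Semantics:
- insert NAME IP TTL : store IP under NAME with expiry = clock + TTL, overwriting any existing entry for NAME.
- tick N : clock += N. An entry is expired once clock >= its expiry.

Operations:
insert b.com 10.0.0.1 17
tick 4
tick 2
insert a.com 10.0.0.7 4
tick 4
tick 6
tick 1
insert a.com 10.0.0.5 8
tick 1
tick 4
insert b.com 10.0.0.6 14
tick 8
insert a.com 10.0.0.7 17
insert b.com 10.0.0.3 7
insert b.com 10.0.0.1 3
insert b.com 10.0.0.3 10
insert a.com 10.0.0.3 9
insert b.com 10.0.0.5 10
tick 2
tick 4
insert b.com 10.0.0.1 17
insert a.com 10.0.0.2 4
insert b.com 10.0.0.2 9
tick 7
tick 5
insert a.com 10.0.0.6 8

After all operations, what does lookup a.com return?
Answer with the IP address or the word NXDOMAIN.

Answer: 10.0.0.6

Derivation:
Op 1: insert b.com -> 10.0.0.1 (expiry=0+17=17). clock=0
Op 2: tick 4 -> clock=4.
Op 3: tick 2 -> clock=6.
Op 4: insert a.com -> 10.0.0.7 (expiry=6+4=10). clock=6
Op 5: tick 4 -> clock=10. purged={a.com}
Op 6: tick 6 -> clock=16.
Op 7: tick 1 -> clock=17. purged={b.com}
Op 8: insert a.com -> 10.0.0.5 (expiry=17+8=25). clock=17
Op 9: tick 1 -> clock=18.
Op 10: tick 4 -> clock=22.
Op 11: insert b.com -> 10.0.0.6 (expiry=22+14=36). clock=22
Op 12: tick 8 -> clock=30. purged={a.com}
Op 13: insert a.com -> 10.0.0.7 (expiry=30+17=47). clock=30
Op 14: insert b.com -> 10.0.0.3 (expiry=30+7=37). clock=30
Op 15: insert b.com -> 10.0.0.1 (expiry=30+3=33). clock=30
Op 16: insert b.com -> 10.0.0.3 (expiry=30+10=40). clock=30
Op 17: insert a.com -> 10.0.0.3 (expiry=30+9=39). clock=30
Op 18: insert b.com -> 10.0.0.5 (expiry=30+10=40). clock=30
Op 19: tick 2 -> clock=32.
Op 20: tick 4 -> clock=36.
Op 21: insert b.com -> 10.0.0.1 (expiry=36+17=53). clock=36
Op 22: insert a.com -> 10.0.0.2 (expiry=36+4=40). clock=36
Op 23: insert b.com -> 10.0.0.2 (expiry=36+9=45). clock=36
Op 24: tick 7 -> clock=43. purged={a.com}
Op 25: tick 5 -> clock=48. purged={b.com}
Op 26: insert a.com -> 10.0.0.6 (expiry=48+8=56). clock=48
lookup a.com: present, ip=10.0.0.6 expiry=56 > clock=48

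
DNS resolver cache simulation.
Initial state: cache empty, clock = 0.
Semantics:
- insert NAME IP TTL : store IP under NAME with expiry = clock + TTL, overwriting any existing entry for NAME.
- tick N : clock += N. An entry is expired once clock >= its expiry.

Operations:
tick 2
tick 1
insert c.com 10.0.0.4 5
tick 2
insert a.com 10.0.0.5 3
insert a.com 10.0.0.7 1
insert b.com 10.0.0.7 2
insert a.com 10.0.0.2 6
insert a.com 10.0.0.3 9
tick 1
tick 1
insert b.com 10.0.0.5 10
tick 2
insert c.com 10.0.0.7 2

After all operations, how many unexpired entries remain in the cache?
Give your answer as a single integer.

Op 1: tick 2 -> clock=2.
Op 2: tick 1 -> clock=3.
Op 3: insert c.com -> 10.0.0.4 (expiry=3+5=8). clock=3
Op 4: tick 2 -> clock=5.
Op 5: insert a.com -> 10.0.0.5 (expiry=5+3=8). clock=5
Op 6: insert a.com -> 10.0.0.7 (expiry=5+1=6). clock=5
Op 7: insert b.com -> 10.0.0.7 (expiry=5+2=7). clock=5
Op 8: insert a.com -> 10.0.0.2 (expiry=5+6=11). clock=5
Op 9: insert a.com -> 10.0.0.3 (expiry=5+9=14). clock=5
Op 10: tick 1 -> clock=6.
Op 11: tick 1 -> clock=7. purged={b.com}
Op 12: insert b.com -> 10.0.0.5 (expiry=7+10=17). clock=7
Op 13: tick 2 -> clock=9. purged={c.com}
Op 14: insert c.com -> 10.0.0.7 (expiry=9+2=11). clock=9
Final cache (unexpired): {a.com,b.com,c.com} -> size=3

Answer: 3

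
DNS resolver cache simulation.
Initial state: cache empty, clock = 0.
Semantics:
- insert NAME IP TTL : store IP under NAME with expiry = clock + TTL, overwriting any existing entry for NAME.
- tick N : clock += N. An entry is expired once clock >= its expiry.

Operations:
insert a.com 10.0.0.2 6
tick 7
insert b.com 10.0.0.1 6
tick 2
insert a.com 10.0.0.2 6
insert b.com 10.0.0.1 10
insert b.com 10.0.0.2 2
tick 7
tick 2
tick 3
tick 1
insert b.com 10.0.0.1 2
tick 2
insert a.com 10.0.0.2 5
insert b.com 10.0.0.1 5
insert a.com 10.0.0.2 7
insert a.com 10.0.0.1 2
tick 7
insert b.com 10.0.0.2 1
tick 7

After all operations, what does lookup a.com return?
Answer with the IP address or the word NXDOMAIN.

Op 1: insert a.com -> 10.0.0.2 (expiry=0+6=6). clock=0
Op 2: tick 7 -> clock=7. purged={a.com}
Op 3: insert b.com -> 10.0.0.1 (expiry=7+6=13). clock=7
Op 4: tick 2 -> clock=9.
Op 5: insert a.com -> 10.0.0.2 (expiry=9+6=15). clock=9
Op 6: insert b.com -> 10.0.0.1 (expiry=9+10=19). clock=9
Op 7: insert b.com -> 10.0.0.2 (expiry=9+2=11). clock=9
Op 8: tick 7 -> clock=16. purged={a.com,b.com}
Op 9: tick 2 -> clock=18.
Op 10: tick 3 -> clock=21.
Op 11: tick 1 -> clock=22.
Op 12: insert b.com -> 10.0.0.1 (expiry=22+2=24). clock=22
Op 13: tick 2 -> clock=24. purged={b.com}
Op 14: insert a.com -> 10.0.0.2 (expiry=24+5=29). clock=24
Op 15: insert b.com -> 10.0.0.1 (expiry=24+5=29). clock=24
Op 16: insert a.com -> 10.0.0.2 (expiry=24+7=31). clock=24
Op 17: insert a.com -> 10.0.0.1 (expiry=24+2=26). clock=24
Op 18: tick 7 -> clock=31. purged={a.com,b.com}
Op 19: insert b.com -> 10.0.0.2 (expiry=31+1=32). clock=31
Op 20: tick 7 -> clock=38. purged={b.com}
lookup a.com: not in cache (expired or never inserted)

Answer: NXDOMAIN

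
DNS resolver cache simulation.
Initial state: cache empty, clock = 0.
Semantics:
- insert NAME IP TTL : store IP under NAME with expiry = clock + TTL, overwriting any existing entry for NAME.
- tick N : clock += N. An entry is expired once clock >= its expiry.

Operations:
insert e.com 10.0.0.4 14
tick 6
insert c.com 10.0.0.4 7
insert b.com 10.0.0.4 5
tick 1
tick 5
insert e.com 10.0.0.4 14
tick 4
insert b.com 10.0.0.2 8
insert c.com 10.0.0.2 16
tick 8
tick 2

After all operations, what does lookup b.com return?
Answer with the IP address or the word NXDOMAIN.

Answer: NXDOMAIN

Derivation:
Op 1: insert e.com -> 10.0.0.4 (expiry=0+14=14). clock=0
Op 2: tick 6 -> clock=6.
Op 3: insert c.com -> 10.0.0.4 (expiry=6+7=13). clock=6
Op 4: insert b.com -> 10.0.0.4 (expiry=6+5=11). clock=6
Op 5: tick 1 -> clock=7.
Op 6: tick 5 -> clock=12. purged={b.com}
Op 7: insert e.com -> 10.0.0.4 (expiry=12+14=26). clock=12
Op 8: tick 4 -> clock=16. purged={c.com}
Op 9: insert b.com -> 10.0.0.2 (expiry=16+8=24). clock=16
Op 10: insert c.com -> 10.0.0.2 (expiry=16+16=32). clock=16
Op 11: tick 8 -> clock=24. purged={b.com}
Op 12: tick 2 -> clock=26. purged={e.com}
lookup b.com: not in cache (expired or never inserted)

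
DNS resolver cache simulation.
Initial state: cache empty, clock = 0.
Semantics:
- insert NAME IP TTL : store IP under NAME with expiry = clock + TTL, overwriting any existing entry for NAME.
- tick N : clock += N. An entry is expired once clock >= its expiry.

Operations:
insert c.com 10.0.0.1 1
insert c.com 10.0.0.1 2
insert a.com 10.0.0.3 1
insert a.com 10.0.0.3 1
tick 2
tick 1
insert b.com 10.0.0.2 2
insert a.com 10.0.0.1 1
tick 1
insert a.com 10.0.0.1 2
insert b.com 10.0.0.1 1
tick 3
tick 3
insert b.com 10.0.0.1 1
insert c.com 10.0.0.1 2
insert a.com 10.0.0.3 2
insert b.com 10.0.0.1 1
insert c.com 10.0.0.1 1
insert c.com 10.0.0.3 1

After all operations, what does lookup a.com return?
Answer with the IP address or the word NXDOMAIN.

Op 1: insert c.com -> 10.0.0.1 (expiry=0+1=1). clock=0
Op 2: insert c.com -> 10.0.0.1 (expiry=0+2=2). clock=0
Op 3: insert a.com -> 10.0.0.3 (expiry=0+1=1). clock=0
Op 4: insert a.com -> 10.0.0.3 (expiry=0+1=1). clock=0
Op 5: tick 2 -> clock=2. purged={a.com,c.com}
Op 6: tick 1 -> clock=3.
Op 7: insert b.com -> 10.0.0.2 (expiry=3+2=5). clock=3
Op 8: insert a.com -> 10.0.0.1 (expiry=3+1=4). clock=3
Op 9: tick 1 -> clock=4. purged={a.com}
Op 10: insert a.com -> 10.0.0.1 (expiry=4+2=6). clock=4
Op 11: insert b.com -> 10.0.0.1 (expiry=4+1=5). clock=4
Op 12: tick 3 -> clock=7. purged={a.com,b.com}
Op 13: tick 3 -> clock=10.
Op 14: insert b.com -> 10.0.0.1 (expiry=10+1=11). clock=10
Op 15: insert c.com -> 10.0.0.1 (expiry=10+2=12). clock=10
Op 16: insert a.com -> 10.0.0.3 (expiry=10+2=12). clock=10
Op 17: insert b.com -> 10.0.0.1 (expiry=10+1=11). clock=10
Op 18: insert c.com -> 10.0.0.1 (expiry=10+1=11). clock=10
Op 19: insert c.com -> 10.0.0.3 (expiry=10+1=11). clock=10
lookup a.com: present, ip=10.0.0.3 expiry=12 > clock=10

Answer: 10.0.0.3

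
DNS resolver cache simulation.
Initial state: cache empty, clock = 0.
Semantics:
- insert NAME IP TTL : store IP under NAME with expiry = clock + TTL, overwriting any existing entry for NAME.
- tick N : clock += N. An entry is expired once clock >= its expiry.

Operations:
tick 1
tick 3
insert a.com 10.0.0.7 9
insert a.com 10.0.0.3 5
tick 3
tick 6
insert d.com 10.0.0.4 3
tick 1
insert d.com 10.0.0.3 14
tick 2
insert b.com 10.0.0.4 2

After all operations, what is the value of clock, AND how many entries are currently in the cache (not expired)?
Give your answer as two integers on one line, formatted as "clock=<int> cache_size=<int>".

Answer: clock=16 cache_size=2

Derivation:
Op 1: tick 1 -> clock=1.
Op 2: tick 3 -> clock=4.
Op 3: insert a.com -> 10.0.0.7 (expiry=4+9=13). clock=4
Op 4: insert a.com -> 10.0.0.3 (expiry=4+5=9). clock=4
Op 5: tick 3 -> clock=7.
Op 6: tick 6 -> clock=13. purged={a.com}
Op 7: insert d.com -> 10.0.0.4 (expiry=13+3=16). clock=13
Op 8: tick 1 -> clock=14.
Op 9: insert d.com -> 10.0.0.3 (expiry=14+14=28). clock=14
Op 10: tick 2 -> clock=16.
Op 11: insert b.com -> 10.0.0.4 (expiry=16+2=18). clock=16
Final clock = 16
Final cache (unexpired): {b.com,d.com} -> size=2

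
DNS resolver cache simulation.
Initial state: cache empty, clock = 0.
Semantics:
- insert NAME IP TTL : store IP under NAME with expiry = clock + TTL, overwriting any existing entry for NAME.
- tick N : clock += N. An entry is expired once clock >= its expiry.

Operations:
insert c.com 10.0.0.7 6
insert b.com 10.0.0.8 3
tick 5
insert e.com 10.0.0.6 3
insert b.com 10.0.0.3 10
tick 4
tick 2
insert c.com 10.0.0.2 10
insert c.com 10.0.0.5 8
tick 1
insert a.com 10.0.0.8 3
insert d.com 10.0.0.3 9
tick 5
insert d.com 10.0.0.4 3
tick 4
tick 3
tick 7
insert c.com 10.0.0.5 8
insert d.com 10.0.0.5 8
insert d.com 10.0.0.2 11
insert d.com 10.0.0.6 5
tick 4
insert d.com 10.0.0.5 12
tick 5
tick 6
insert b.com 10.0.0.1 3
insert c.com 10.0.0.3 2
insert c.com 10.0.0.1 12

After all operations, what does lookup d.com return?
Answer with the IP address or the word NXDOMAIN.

Op 1: insert c.com -> 10.0.0.7 (expiry=0+6=6). clock=0
Op 2: insert b.com -> 10.0.0.8 (expiry=0+3=3). clock=0
Op 3: tick 5 -> clock=5. purged={b.com}
Op 4: insert e.com -> 10.0.0.6 (expiry=5+3=8). clock=5
Op 5: insert b.com -> 10.0.0.3 (expiry=5+10=15). clock=5
Op 6: tick 4 -> clock=9. purged={c.com,e.com}
Op 7: tick 2 -> clock=11.
Op 8: insert c.com -> 10.0.0.2 (expiry=11+10=21). clock=11
Op 9: insert c.com -> 10.0.0.5 (expiry=11+8=19). clock=11
Op 10: tick 1 -> clock=12.
Op 11: insert a.com -> 10.0.0.8 (expiry=12+3=15). clock=12
Op 12: insert d.com -> 10.0.0.3 (expiry=12+9=21). clock=12
Op 13: tick 5 -> clock=17. purged={a.com,b.com}
Op 14: insert d.com -> 10.0.0.4 (expiry=17+3=20). clock=17
Op 15: tick 4 -> clock=21. purged={c.com,d.com}
Op 16: tick 3 -> clock=24.
Op 17: tick 7 -> clock=31.
Op 18: insert c.com -> 10.0.0.5 (expiry=31+8=39). clock=31
Op 19: insert d.com -> 10.0.0.5 (expiry=31+8=39). clock=31
Op 20: insert d.com -> 10.0.0.2 (expiry=31+11=42). clock=31
Op 21: insert d.com -> 10.0.0.6 (expiry=31+5=36). clock=31
Op 22: tick 4 -> clock=35.
Op 23: insert d.com -> 10.0.0.5 (expiry=35+12=47). clock=35
Op 24: tick 5 -> clock=40. purged={c.com}
Op 25: tick 6 -> clock=46.
Op 26: insert b.com -> 10.0.0.1 (expiry=46+3=49). clock=46
Op 27: insert c.com -> 10.0.0.3 (expiry=46+2=48). clock=46
Op 28: insert c.com -> 10.0.0.1 (expiry=46+12=58). clock=46
lookup d.com: present, ip=10.0.0.5 expiry=47 > clock=46

Answer: 10.0.0.5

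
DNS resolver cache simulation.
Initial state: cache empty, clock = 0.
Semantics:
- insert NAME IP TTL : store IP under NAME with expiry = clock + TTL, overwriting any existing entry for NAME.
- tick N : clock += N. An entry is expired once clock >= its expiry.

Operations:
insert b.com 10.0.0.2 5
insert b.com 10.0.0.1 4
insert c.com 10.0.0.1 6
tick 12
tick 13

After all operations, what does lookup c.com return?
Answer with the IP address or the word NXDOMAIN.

Answer: NXDOMAIN

Derivation:
Op 1: insert b.com -> 10.0.0.2 (expiry=0+5=5). clock=0
Op 2: insert b.com -> 10.0.0.1 (expiry=0+4=4). clock=0
Op 3: insert c.com -> 10.0.0.1 (expiry=0+6=6). clock=0
Op 4: tick 12 -> clock=12. purged={b.com,c.com}
Op 5: tick 13 -> clock=25.
lookup c.com: not in cache (expired or never inserted)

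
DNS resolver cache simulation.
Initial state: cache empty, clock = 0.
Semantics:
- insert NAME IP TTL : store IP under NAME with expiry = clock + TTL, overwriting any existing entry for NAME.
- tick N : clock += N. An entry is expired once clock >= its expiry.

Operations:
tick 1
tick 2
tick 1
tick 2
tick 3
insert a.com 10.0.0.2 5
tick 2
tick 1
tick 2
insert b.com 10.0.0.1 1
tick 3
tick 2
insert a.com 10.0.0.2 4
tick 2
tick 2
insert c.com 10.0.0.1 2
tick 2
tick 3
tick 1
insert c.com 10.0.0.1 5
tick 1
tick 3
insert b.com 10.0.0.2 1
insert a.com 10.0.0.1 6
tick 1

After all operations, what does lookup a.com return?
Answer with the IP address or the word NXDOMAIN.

Answer: 10.0.0.1

Derivation:
Op 1: tick 1 -> clock=1.
Op 2: tick 2 -> clock=3.
Op 3: tick 1 -> clock=4.
Op 4: tick 2 -> clock=6.
Op 5: tick 3 -> clock=9.
Op 6: insert a.com -> 10.0.0.2 (expiry=9+5=14). clock=9
Op 7: tick 2 -> clock=11.
Op 8: tick 1 -> clock=12.
Op 9: tick 2 -> clock=14. purged={a.com}
Op 10: insert b.com -> 10.0.0.1 (expiry=14+1=15). clock=14
Op 11: tick 3 -> clock=17. purged={b.com}
Op 12: tick 2 -> clock=19.
Op 13: insert a.com -> 10.0.0.2 (expiry=19+4=23). clock=19
Op 14: tick 2 -> clock=21.
Op 15: tick 2 -> clock=23. purged={a.com}
Op 16: insert c.com -> 10.0.0.1 (expiry=23+2=25). clock=23
Op 17: tick 2 -> clock=25. purged={c.com}
Op 18: tick 3 -> clock=28.
Op 19: tick 1 -> clock=29.
Op 20: insert c.com -> 10.0.0.1 (expiry=29+5=34). clock=29
Op 21: tick 1 -> clock=30.
Op 22: tick 3 -> clock=33.
Op 23: insert b.com -> 10.0.0.2 (expiry=33+1=34). clock=33
Op 24: insert a.com -> 10.0.0.1 (expiry=33+6=39). clock=33
Op 25: tick 1 -> clock=34. purged={b.com,c.com}
lookup a.com: present, ip=10.0.0.1 expiry=39 > clock=34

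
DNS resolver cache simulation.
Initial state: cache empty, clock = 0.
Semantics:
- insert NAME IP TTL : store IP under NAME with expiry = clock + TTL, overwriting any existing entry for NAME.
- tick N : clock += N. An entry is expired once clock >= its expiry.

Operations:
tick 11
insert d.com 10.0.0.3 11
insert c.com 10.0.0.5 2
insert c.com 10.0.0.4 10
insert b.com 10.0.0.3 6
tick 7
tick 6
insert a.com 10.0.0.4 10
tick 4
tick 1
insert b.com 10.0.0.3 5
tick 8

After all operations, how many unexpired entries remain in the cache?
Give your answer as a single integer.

Answer: 0

Derivation:
Op 1: tick 11 -> clock=11.
Op 2: insert d.com -> 10.0.0.3 (expiry=11+11=22). clock=11
Op 3: insert c.com -> 10.0.0.5 (expiry=11+2=13). clock=11
Op 4: insert c.com -> 10.0.0.4 (expiry=11+10=21). clock=11
Op 5: insert b.com -> 10.0.0.3 (expiry=11+6=17). clock=11
Op 6: tick 7 -> clock=18. purged={b.com}
Op 7: tick 6 -> clock=24. purged={c.com,d.com}
Op 8: insert a.com -> 10.0.0.4 (expiry=24+10=34). clock=24
Op 9: tick 4 -> clock=28.
Op 10: tick 1 -> clock=29.
Op 11: insert b.com -> 10.0.0.3 (expiry=29+5=34). clock=29
Op 12: tick 8 -> clock=37. purged={a.com,b.com}
Final cache (unexpired): {} -> size=0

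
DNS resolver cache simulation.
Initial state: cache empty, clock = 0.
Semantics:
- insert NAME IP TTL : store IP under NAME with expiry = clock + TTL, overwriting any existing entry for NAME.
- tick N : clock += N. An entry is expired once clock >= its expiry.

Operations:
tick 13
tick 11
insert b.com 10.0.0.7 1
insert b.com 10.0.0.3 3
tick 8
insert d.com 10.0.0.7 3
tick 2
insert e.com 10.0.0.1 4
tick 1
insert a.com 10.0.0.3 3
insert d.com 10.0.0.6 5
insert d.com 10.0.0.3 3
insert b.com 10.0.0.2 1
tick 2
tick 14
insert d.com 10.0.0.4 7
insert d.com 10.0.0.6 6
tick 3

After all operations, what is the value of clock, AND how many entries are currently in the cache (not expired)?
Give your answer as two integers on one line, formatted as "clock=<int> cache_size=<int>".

Answer: clock=54 cache_size=1

Derivation:
Op 1: tick 13 -> clock=13.
Op 2: tick 11 -> clock=24.
Op 3: insert b.com -> 10.0.0.7 (expiry=24+1=25). clock=24
Op 4: insert b.com -> 10.0.0.3 (expiry=24+3=27). clock=24
Op 5: tick 8 -> clock=32. purged={b.com}
Op 6: insert d.com -> 10.0.0.7 (expiry=32+3=35). clock=32
Op 7: tick 2 -> clock=34.
Op 8: insert e.com -> 10.0.0.1 (expiry=34+4=38). clock=34
Op 9: tick 1 -> clock=35. purged={d.com}
Op 10: insert a.com -> 10.0.0.3 (expiry=35+3=38). clock=35
Op 11: insert d.com -> 10.0.0.6 (expiry=35+5=40). clock=35
Op 12: insert d.com -> 10.0.0.3 (expiry=35+3=38). clock=35
Op 13: insert b.com -> 10.0.0.2 (expiry=35+1=36). clock=35
Op 14: tick 2 -> clock=37. purged={b.com}
Op 15: tick 14 -> clock=51. purged={a.com,d.com,e.com}
Op 16: insert d.com -> 10.0.0.4 (expiry=51+7=58). clock=51
Op 17: insert d.com -> 10.0.0.6 (expiry=51+6=57). clock=51
Op 18: tick 3 -> clock=54.
Final clock = 54
Final cache (unexpired): {d.com} -> size=1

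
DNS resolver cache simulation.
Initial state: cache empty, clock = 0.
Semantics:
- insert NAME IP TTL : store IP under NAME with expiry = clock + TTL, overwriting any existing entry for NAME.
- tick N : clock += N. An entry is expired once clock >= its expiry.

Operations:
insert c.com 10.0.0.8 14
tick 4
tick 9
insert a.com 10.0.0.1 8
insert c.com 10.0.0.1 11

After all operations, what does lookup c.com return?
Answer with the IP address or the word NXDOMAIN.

Answer: 10.0.0.1

Derivation:
Op 1: insert c.com -> 10.0.0.8 (expiry=0+14=14). clock=0
Op 2: tick 4 -> clock=4.
Op 3: tick 9 -> clock=13.
Op 4: insert a.com -> 10.0.0.1 (expiry=13+8=21). clock=13
Op 5: insert c.com -> 10.0.0.1 (expiry=13+11=24). clock=13
lookup c.com: present, ip=10.0.0.1 expiry=24 > clock=13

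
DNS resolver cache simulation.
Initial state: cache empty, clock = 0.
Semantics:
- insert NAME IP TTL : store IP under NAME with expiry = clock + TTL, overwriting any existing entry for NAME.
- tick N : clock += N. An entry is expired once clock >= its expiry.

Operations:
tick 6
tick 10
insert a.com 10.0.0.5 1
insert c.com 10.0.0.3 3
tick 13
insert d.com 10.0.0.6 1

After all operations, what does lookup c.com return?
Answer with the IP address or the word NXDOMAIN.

Answer: NXDOMAIN

Derivation:
Op 1: tick 6 -> clock=6.
Op 2: tick 10 -> clock=16.
Op 3: insert a.com -> 10.0.0.5 (expiry=16+1=17). clock=16
Op 4: insert c.com -> 10.0.0.3 (expiry=16+3=19). clock=16
Op 5: tick 13 -> clock=29. purged={a.com,c.com}
Op 6: insert d.com -> 10.0.0.6 (expiry=29+1=30). clock=29
lookup c.com: not in cache (expired or never inserted)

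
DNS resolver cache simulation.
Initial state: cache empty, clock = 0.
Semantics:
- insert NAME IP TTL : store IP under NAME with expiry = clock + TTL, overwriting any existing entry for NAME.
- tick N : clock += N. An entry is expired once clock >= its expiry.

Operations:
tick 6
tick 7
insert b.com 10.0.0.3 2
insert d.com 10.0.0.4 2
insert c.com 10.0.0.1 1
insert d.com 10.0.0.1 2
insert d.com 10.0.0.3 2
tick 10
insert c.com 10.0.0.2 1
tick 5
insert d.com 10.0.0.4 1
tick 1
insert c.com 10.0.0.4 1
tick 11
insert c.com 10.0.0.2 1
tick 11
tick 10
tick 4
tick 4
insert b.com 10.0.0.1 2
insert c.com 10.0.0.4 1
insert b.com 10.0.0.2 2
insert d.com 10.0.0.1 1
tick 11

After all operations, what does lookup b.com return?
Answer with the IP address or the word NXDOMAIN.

Answer: NXDOMAIN

Derivation:
Op 1: tick 6 -> clock=6.
Op 2: tick 7 -> clock=13.
Op 3: insert b.com -> 10.0.0.3 (expiry=13+2=15). clock=13
Op 4: insert d.com -> 10.0.0.4 (expiry=13+2=15). clock=13
Op 5: insert c.com -> 10.0.0.1 (expiry=13+1=14). clock=13
Op 6: insert d.com -> 10.0.0.1 (expiry=13+2=15). clock=13
Op 7: insert d.com -> 10.0.0.3 (expiry=13+2=15). clock=13
Op 8: tick 10 -> clock=23. purged={b.com,c.com,d.com}
Op 9: insert c.com -> 10.0.0.2 (expiry=23+1=24). clock=23
Op 10: tick 5 -> clock=28. purged={c.com}
Op 11: insert d.com -> 10.0.0.4 (expiry=28+1=29). clock=28
Op 12: tick 1 -> clock=29. purged={d.com}
Op 13: insert c.com -> 10.0.0.4 (expiry=29+1=30). clock=29
Op 14: tick 11 -> clock=40. purged={c.com}
Op 15: insert c.com -> 10.0.0.2 (expiry=40+1=41). clock=40
Op 16: tick 11 -> clock=51. purged={c.com}
Op 17: tick 10 -> clock=61.
Op 18: tick 4 -> clock=65.
Op 19: tick 4 -> clock=69.
Op 20: insert b.com -> 10.0.0.1 (expiry=69+2=71). clock=69
Op 21: insert c.com -> 10.0.0.4 (expiry=69+1=70). clock=69
Op 22: insert b.com -> 10.0.0.2 (expiry=69+2=71). clock=69
Op 23: insert d.com -> 10.0.0.1 (expiry=69+1=70). clock=69
Op 24: tick 11 -> clock=80. purged={b.com,c.com,d.com}
lookup b.com: not in cache (expired or never inserted)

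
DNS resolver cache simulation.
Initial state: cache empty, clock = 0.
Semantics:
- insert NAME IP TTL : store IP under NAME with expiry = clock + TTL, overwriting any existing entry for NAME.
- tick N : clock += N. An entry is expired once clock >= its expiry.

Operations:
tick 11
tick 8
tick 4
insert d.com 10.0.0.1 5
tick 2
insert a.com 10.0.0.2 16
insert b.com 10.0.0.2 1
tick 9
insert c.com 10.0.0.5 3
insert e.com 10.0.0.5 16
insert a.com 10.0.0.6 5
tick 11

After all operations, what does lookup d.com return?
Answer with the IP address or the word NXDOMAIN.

Op 1: tick 11 -> clock=11.
Op 2: tick 8 -> clock=19.
Op 3: tick 4 -> clock=23.
Op 4: insert d.com -> 10.0.0.1 (expiry=23+5=28). clock=23
Op 5: tick 2 -> clock=25.
Op 6: insert a.com -> 10.0.0.2 (expiry=25+16=41). clock=25
Op 7: insert b.com -> 10.0.0.2 (expiry=25+1=26). clock=25
Op 8: tick 9 -> clock=34. purged={b.com,d.com}
Op 9: insert c.com -> 10.0.0.5 (expiry=34+3=37). clock=34
Op 10: insert e.com -> 10.0.0.5 (expiry=34+16=50). clock=34
Op 11: insert a.com -> 10.0.0.6 (expiry=34+5=39). clock=34
Op 12: tick 11 -> clock=45. purged={a.com,c.com}
lookup d.com: not in cache (expired or never inserted)

Answer: NXDOMAIN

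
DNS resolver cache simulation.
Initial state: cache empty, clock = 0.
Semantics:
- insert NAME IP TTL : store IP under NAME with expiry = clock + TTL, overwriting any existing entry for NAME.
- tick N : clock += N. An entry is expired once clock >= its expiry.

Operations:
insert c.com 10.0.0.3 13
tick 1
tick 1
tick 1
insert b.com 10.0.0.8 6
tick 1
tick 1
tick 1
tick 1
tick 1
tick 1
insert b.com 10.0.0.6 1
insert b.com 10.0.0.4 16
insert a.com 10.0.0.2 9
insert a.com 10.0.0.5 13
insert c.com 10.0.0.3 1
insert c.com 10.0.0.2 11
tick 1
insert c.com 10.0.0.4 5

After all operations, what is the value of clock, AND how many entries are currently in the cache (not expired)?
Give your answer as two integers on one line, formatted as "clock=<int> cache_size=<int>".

Answer: clock=10 cache_size=3

Derivation:
Op 1: insert c.com -> 10.0.0.3 (expiry=0+13=13). clock=0
Op 2: tick 1 -> clock=1.
Op 3: tick 1 -> clock=2.
Op 4: tick 1 -> clock=3.
Op 5: insert b.com -> 10.0.0.8 (expiry=3+6=9). clock=3
Op 6: tick 1 -> clock=4.
Op 7: tick 1 -> clock=5.
Op 8: tick 1 -> clock=6.
Op 9: tick 1 -> clock=7.
Op 10: tick 1 -> clock=8.
Op 11: tick 1 -> clock=9. purged={b.com}
Op 12: insert b.com -> 10.0.0.6 (expiry=9+1=10). clock=9
Op 13: insert b.com -> 10.0.0.4 (expiry=9+16=25). clock=9
Op 14: insert a.com -> 10.0.0.2 (expiry=9+9=18). clock=9
Op 15: insert a.com -> 10.0.0.5 (expiry=9+13=22). clock=9
Op 16: insert c.com -> 10.0.0.3 (expiry=9+1=10). clock=9
Op 17: insert c.com -> 10.0.0.2 (expiry=9+11=20). clock=9
Op 18: tick 1 -> clock=10.
Op 19: insert c.com -> 10.0.0.4 (expiry=10+5=15). clock=10
Final clock = 10
Final cache (unexpired): {a.com,b.com,c.com} -> size=3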